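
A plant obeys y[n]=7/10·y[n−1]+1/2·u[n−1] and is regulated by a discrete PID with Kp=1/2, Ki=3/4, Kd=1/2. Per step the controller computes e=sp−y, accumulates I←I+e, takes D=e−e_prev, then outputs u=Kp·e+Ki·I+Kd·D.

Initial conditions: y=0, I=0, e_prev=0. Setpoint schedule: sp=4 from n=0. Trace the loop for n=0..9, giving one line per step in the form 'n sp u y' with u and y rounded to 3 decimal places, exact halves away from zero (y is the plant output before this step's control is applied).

0 4 7.000 0.000
1 4 1.875 3.500
2 4 4.197 3.388
3 4 2.706 4.470
4 4 2.874 4.482
5 4 2.357 4.574
6 4 2.312 4.380
7 4 2.206 4.222
8 4 2.247 4.059
9 4 2.286 3.964

(exact arithmetic carried between steps; '≈' marks a value shown rounded to 6 d.p. or computed from one; I and e_prev carry over from the previous line; the table rounds u and y to 3 d.p., halves away from zero)
n=0: y=0, sp=4, e=sp−y=4; I=4, D=e−e_prev=4; u=1/2·4+3/4·4+1/2·4=7; next y=7/10·0+1/2·7=3.5
n=1: y=3.5, sp=4, e=sp−y=0.5; I=4.5, D=e−e_prev=-3.5; u=1/2·0.5+3/4·4.5+1/2·(-3.5)=1.875; next y=7/10·3.5+1/2·1.875=3.3875
n=2: y=3.3875, sp=4, e=sp−y=0.6125; I=5.1125, D=e−e_prev=0.1125; u=1/2·0.6125+3/4·5.1125+1/2·0.1125=4.196875; next y=7/10·3.3875+1/2·4.196875≈4.469688
n=3: y≈4.469688, sp=4, e=sp−y≈-0.469688; I≈4.642813, D=e−e_prev≈-1.082188; u=1/2·(-0.469688)+3/4·4.642813+1/2·(-1.082188)≈2.706172; next y=7/10·4.469688+1/2·2.706172≈4.481867
n=4: y≈4.481867, sp=4, e=sp−y≈-0.481867; I≈4.160945, D=e−e_prev≈-0.012180; u=1/2·(-0.481867)+3/4·4.160945+1/2·(-0.012180)≈2.873686; next y=7/10·4.481867+1/2·2.873686≈4.574150
n=5: y≈4.574150, sp=4, e=sp−y≈-0.574150; I≈3.586796, D=e−e_prev≈-0.092283; u=1/2·(-0.574150)+3/4·3.586796+1/2·(-0.092283)≈2.356880; next y=7/10·4.574150+1/2·2.356880≈4.380345
n=6: y≈4.380345, sp=4, e=sp−y≈-0.380345; I≈3.206450, D=e−e_prev≈0.193805; u=1/2·(-0.380345)+3/4·3.206450+1/2·0.193805≈2.311568; next y=7/10·4.380345+1/2·2.311568≈4.222025
n=7: y≈4.222025, sp=4, e=sp−y≈-0.222025; I≈2.984425, D=e−e_prev≈0.158320; u=1/2·(-0.222025)+3/4·2.984425+1/2·0.158320≈2.206466; next y=7/10·4.222025+1/2·2.206466≈4.058651
n=8: y≈4.058651, sp=4, e=sp−y≈-0.058651; I≈2.925774, D=e−e_prev≈0.163375; u=1/2·(-0.058651)+3/4·2.925774+1/2·0.163375≈2.246693; next y=7/10·4.058651+1/2·2.246693≈3.964402
n=9: y≈3.964402, sp=4, e=sp−y≈0.035598; I≈2.961372, D=e−e_prev≈0.094249; u=1/2·0.035598+3/4·2.961372+1/2·0.094249≈2.285953; next y=7/10·3.964402+1/2·2.285953≈3.918058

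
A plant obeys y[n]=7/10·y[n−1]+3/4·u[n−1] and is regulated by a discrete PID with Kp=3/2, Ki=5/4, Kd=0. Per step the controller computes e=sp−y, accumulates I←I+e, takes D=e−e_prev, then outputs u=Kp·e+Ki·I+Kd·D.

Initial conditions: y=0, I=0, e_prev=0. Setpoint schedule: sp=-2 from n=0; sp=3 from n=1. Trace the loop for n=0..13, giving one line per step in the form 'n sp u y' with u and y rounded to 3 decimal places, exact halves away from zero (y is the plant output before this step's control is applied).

(exact arithmetic carried between steps; '≈' marks a value shown rounded to 6 d.p. or computed from one; I and e_prev carry over from the previous line; the table rounds u and y to 3 d.p., halves away from zero)
n=0: y=0, sp=-2, e=sp−y=-2; I=-2, D=e−e_prev=-2; u=3/2·(-2)+5/4·(-2)+0·(-2)=-5.5; next y=7/10·0+3/4·(-5.5)=-4.125
n=1: y=-4.125, sp=3, e=sp−y=7.125; I=5.125, D=e−e_prev=9.125; u=3/2·7.125+5/4·5.125+0·9.125=17.09375; next y=7/10·(-4.125)+3/4·17.09375≈9.932813
n=2: y≈9.932813, sp=3, e=sp−y≈-6.932813; I≈-1.807813, D=e−e_prev≈-14.057813; u=3/2·(-6.932813)+5/4·(-1.807813)+0·(-14.057813)≈-12.658984; next y=7/10·9.932813+3/4·(-12.658984)≈-2.541270
n=3: y≈-2.541270, sp=3, e=sp−y≈5.541270; I≈3.733457, D=e−e_prev≈12.474082; u=3/2·5.541270+5/4·3.733457+0·12.474082≈12.978726; next y=7/10·(-2.541270)+3/4·12.978726≈7.955156
n=4: y≈7.955156, sp=3, e=sp−y≈-4.955156; I≈-1.221698, D=e−e_prev≈-10.496425; u=3/2·(-4.955156)+5/4·(-1.221698)+0·(-10.496425)≈-8.959856; next y=7/10·7.955156+3/4·(-8.959856)≈-1.151283
n=5: y≈-1.151283, sp=3, e=sp−y≈4.151283; I≈2.929585, D=e−e_prev≈9.106439; u=3/2·4.151283+5/4·2.929585+0·9.106439≈9.888906; next y=7/10·(-1.151283)+3/4·9.888906≈6.610781
n=6: y≈6.610781, sp=3, e=sp−y≈-3.610781; I≈-0.681196, D=e−e_prev≈-7.762065; u=3/2·(-3.610781)+5/4·(-0.681196)+0·(-7.762065)≈-6.267668; next y=7/10·6.610781+3/4·(-6.267668)≈-0.073204
n=7: y≈-0.073204, sp=3, e=sp−y≈3.073204; I≈2.392007, D=e−e_prev≈6.683985; u=3/2·3.073204+5/4·2.392007+0·6.683985≈7.599815; next y=7/10·(-0.073204)+3/4·7.599815≈5.648618
n=8: y≈5.648618, sp=3, e=sp−y≈-2.648618; I≈-0.256611, D=e−e_prev≈-5.721822; u=3/2·(-2.648618)+5/4·(-0.256611)+0·(-5.721822)≈-4.293691; next y=7/10·5.648618+3/4·(-4.293691)≈0.733764
n=9: y≈0.733764, sp=3, e=sp−y≈2.266236; I≈2.009625, D=e−e_prev≈4.914854; u=3/2·2.266236+5/4·2.009625+0·4.914854≈5.911384; next y=7/10·0.733764+3/4·5.911384≈4.947173
n=10: y≈4.947173, sp=3, e=sp−y≈-1.947173; I≈0.062451, D=e−e_prev≈-4.213409; u=3/2·(-1.947173)+5/4·0.062451+0·(-4.213409)≈-2.842696; next y=7/10·4.947173+3/4·(-2.842696)≈1.330999
n=11: y≈1.330999, sp=3, e=sp−y≈1.669001; I≈1.731452, D=e−e_prev≈3.616174; u=3/2·1.669001+5/4·1.731452+0·3.616174≈4.667816; next y=7/10·1.330999+3/4·4.667816≈4.432561
n=12: y≈4.432561, sp=3, e=sp−y≈-1.432561; I≈0.298891, D=e−e_prev≈-3.101562; u=3/2·(-1.432561)+5/4·0.298891+0·(-3.101562)≈-1.775229; next y=7/10·4.432561+3/4·(-1.775229)≈1.771371
n=13: y≈1.771371, sp=3, e=sp−y≈1.228629; I≈1.527519, D=e−e_prev≈2.661190; u=3/2·1.228629+5/4·1.527519+0·2.661190≈3.752342; next y=7/10·1.771371+3/4·3.752342≈4.054216

0 -2 -5.500 0.000
1 3 17.094 -4.125
2 3 -12.659 9.933
3 3 12.979 -2.541
4 3 -8.960 7.955
5 3 9.889 -1.151
6 3 -6.268 6.611
7 3 7.600 -0.073
8 3 -4.294 5.649
9 3 5.911 0.734
10 3 -2.843 4.947
11 3 4.668 1.331
12 3 -1.775 4.433
13 3 3.752 1.771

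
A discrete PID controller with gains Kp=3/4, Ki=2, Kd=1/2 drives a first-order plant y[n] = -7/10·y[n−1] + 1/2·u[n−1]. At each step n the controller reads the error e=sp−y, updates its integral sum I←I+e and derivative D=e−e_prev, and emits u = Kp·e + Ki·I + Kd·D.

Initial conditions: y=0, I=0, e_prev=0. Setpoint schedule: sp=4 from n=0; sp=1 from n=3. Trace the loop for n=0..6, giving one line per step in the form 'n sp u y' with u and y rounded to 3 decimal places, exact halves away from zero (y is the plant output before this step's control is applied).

(exact arithmetic carried between steps; '≈' marks a value shown rounded to 6 d.p. or computed from one; I and e_prev carry over from the previous line; the table rounds u and y to 3 d.p., halves away from zero)
n=0: y=0, sp=4, e=sp−y=4; I=4, D=e−e_prev=4; u=3/4·4+2·4+1/2·4=13; next y=-7/10·0+1/2·13=6.5
n=1: y=6.5, sp=4, e=sp−y=-2.5; I=1.5, D=e−e_prev=-6.5; u=3/4·(-2.5)+2·1.5+1/2·(-6.5)=-2.125; next y=-7/10·6.5+1/2·(-2.125)=-5.6125
n=2: y=-5.6125, sp=4, e=sp−y=9.6125; I=11.1125, D=e−e_prev=12.1125; u=3/4·9.6125+2·11.1125+1/2·12.1125=35.490625; next y=-7/10·(-5.6125)+1/2·35.490625≈21.674063
n=3: y≈21.674063, sp=1, e=sp−y≈-20.674063; I≈-9.561563, D=e−e_prev≈-30.286563; u=3/4·(-20.674063)+2·(-9.561563)+1/2·(-30.286563)≈-49.771953; next y=-7/10·21.674063+1/2·(-49.771953)≈-40.057820
n=4: y≈-40.057820, sp=1, e=sp−y≈41.057820; I≈31.496258, D=e−e_prev≈61.731883; u=3/4·41.057820+2·31.496258+1/2·61.731883≈124.651822; next y=-7/10·(-40.057820)+1/2·124.651822≈90.366385
n=5: y≈90.366385, sp=1, e=sp−y≈-89.366385; I≈-57.870128, D=e−e_prev≈-130.424206; u=3/4·(-89.366385)+2·(-57.870128)+1/2·(-130.424206)≈-247.977147; next y=-7/10·90.366385+1/2·(-247.977147)≈-187.245043
n=6: y≈-187.245043, sp=1, e=sp−y≈188.245043; I≈130.374916, D=e−e_prev≈277.611429; u=3/4·188.245043+2·130.374916+1/2·277.611429≈540.739328; next y=-7/10·(-187.245043)+1/2·540.739328≈401.441194

0 4 13.000 0.000
1 4 -2.125 6.500
2 4 35.491 -5.613
3 1 -49.772 21.674
4 1 124.652 -40.058
5 1 -247.977 90.366
6 1 540.739 -187.245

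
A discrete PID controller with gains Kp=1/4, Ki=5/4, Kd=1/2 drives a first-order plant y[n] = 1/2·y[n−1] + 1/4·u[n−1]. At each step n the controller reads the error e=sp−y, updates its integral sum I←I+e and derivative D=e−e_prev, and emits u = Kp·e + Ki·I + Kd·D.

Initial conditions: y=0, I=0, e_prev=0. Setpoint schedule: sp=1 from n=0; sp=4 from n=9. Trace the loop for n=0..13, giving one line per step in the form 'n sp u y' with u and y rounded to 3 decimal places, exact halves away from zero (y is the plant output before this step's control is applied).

(exact arithmetic carried between steps; '≈' marks a value shown rounded to 6 d.p. or computed from one; I and e_prev carry over from the previous line; the table rounds u and y to 3 d.p., halves away from zero)
n=0: y=0, sp=1, e=sp−y=1; I=1, D=e−e_prev=1; u=1/4·1+5/4·1+1/2·1=2; next y=1/2·0+1/4·2=0.5
n=1: y=0.5, sp=1, e=sp−y=0.5; I=1.5, D=e−e_prev=-0.5; u=1/4·0.5+5/4·1.5+1/2·(-0.5)=1.75; next y=1/2·0.5+1/4·1.75=0.6875
n=2: y=0.6875, sp=1, e=sp−y=0.3125; I=1.8125, D=e−e_prev=-0.1875; u=1/4·0.3125+5/4·1.8125+1/2·(-0.1875)=2.25; next y=1/2·0.6875+1/4·2.25=0.90625
n=3: y=0.90625, sp=1, e=sp−y=0.09375; I=1.90625, D=e−e_prev=-0.21875; u=1/4·0.09375+5/4·1.90625+1/2·(-0.21875)=2.296875; next y=1/2·0.90625+1/4·2.296875≈1.027344
n=4: y≈1.027344, sp=1, e=sp−y≈-0.027344; I≈1.878906, D=e−e_prev≈-0.121094; u=1/4·(-0.027344)+5/4·1.878906+1/2·(-0.121094)≈2.28125; next y=1/2·1.027344+1/4·2.28125≈1.083984
n=5: y≈1.083984, sp=1, e=sp−y≈-0.083984; I≈1.794922, D=e−e_prev≈-0.056641; u=1/4·(-0.083984)+5/4·1.794922+1/2·(-0.056641)≈2.194336; next y=1/2·1.083984+1/4·2.194336≈1.090576
n=6: y≈1.090576, sp=1, e=sp−y≈-0.090576; I≈1.704346, D=e−e_prev≈-0.006592; u=1/4·(-0.090576)+5/4·1.704346+1/2·(-0.006592)≈2.104492; next y=1/2·1.090576+1/4·2.104492≈1.071411
n=7: y≈1.071411, sp=1, e=sp−y≈-0.071411; I≈1.632935, D=e−e_prev≈0.019165; u=1/4·(-0.071411)+5/4·1.632935+1/2·0.019165≈2.032898; next y=1/2·1.071411+1/4·2.032898≈1.043930
n=8: y≈1.043930, sp=1, e=sp−y≈-0.043930; I≈1.589005, D=e−e_prev≈0.027481; u=1/4·(-0.043930)+5/4·1.589005+1/2·0.027481≈1.989014; next y=1/2·1.043930+1/4·1.989014≈1.019218
n=9: y≈1.019218, sp=4, e=sp−y≈2.980782; I≈4.569786, D=e−e_prev≈3.024712; u=1/4·2.980782+5/4·4.569786+1/2·3.024712≈7.969784; next y=1/2·1.019218+1/4·7.969784≈2.502055
n=10: y≈2.502055, sp=4, e=sp−y≈1.497945; I≈6.067731, D=e−e_prev≈-1.482837; u=1/4·1.497945+5/4·6.067731+1/2·(-1.482837)≈7.217731; next y=1/2·2.502055+1/4·7.217731≈3.055460
n=11: y≈3.055460, sp=4, e=sp−y≈0.944540; I≈7.012270, D=e−e_prev≈-0.553405; u=1/4·0.944540+5/4·7.012270+1/2·(-0.553405)≈8.724770; next y=1/2·3.055460+1/4·8.724770≈3.708923
n=12: y≈3.708923, sp=4, e=sp−y≈0.291077; I≈7.303348, D=e−e_prev≈-0.653462; u=1/4·0.291077+5/4·7.303348+1/2·(-0.653462)≈8.875223; next y=1/2·3.708923+1/4·8.875223≈4.073267
n=13: y≈4.073267, sp=4, e=sp−y≈-0.073267; I≈7.230081, D=e−e_prev≈-0.364344; u=1/4·(-0.073267)+5/4·7.230081+1/2·(-0.364344)≈8.837112; next y=1/2·4.073267+1/4·8.837112≈4.245911

0 1 2.000 0.000
1 1 1.750 0.500
2 1 2.250 0.688
3 1 2.297 0.906
4 1 2.281 1.027
5 1 2.194 1.084
6 1 2.104 1.091
7 1 2.033 1.071
8 1 1.989 1.044
9 4 7.970 1.019
10 4 7.218 2.502
11 4 8.725 3.055
12 4 8.875 3.709
13 4 8.837 4.073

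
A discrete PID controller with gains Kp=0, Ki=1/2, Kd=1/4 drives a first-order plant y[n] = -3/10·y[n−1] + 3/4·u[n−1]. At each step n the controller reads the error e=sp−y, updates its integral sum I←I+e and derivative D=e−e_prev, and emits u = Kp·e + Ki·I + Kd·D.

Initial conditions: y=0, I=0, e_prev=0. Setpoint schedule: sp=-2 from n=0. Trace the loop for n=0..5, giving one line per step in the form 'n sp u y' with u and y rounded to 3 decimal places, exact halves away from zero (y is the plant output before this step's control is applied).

(exact arithmetic carried between steps; '≈' marks a value shown rounded to 6 d.p. or computed from one; I and e_prev carry over from the previous line; the table rounds u and y to 3 d.p., halves away from zero)
n=0: y=0, sp=-2, e=sp−y=-2; I=-2, D=e−e_prev=-2; u=0·(-2)+1/2·(-2)+1/4·(-2)=-1.5; next y=-3/10·0+3/4·(-1.5)=-1.125
n=1: y=-1.125, sp=-2, e=sp−y=-0.875; I=-2.875, D=e−e_prev=1.125; u=0·(-0.875)+1/2·(-2.875)+1/4·1.125=-1.15625; next y=-3/10·(-1.125)+3/4·(-1.15625)≈-0.529688
n=2: y≈-0.529688, sp=-2, e=sp−y≈-1.470313; I≈-4.345313, D=e−e_prev≈-0.595313; u=0·(-1.470313)+1/2·(-4.345313)+1/4·(-0.595313)≈-2.321484; next y=-3/10·(-0.529688)+3/4·(-2.321484)≈-1.582207
n=3: y≈-1.582207, sp=-2, e=sp−y≈-0.417793; I≈-4.763105, D=e−e_prev≈1.052520; u=0·(-0.417793)+1/2·(-4.763105)+1/4·1.052520≈-2.118423; next y=-3/10·(-1.582207)+3/4·(-2.118423)≈-1.114155
n=4: y≈-1.114155, sp=-2, e=sp−y≈-0.885845; I≈-5.648950, D=e−e_prev≈-0.468052; u=0·(-0.885845)+1/2·(-5.648950)+1/4·(-0.468052)≈-2.941488; next y=-3/10·(-1.114155)+3/4·(-2.941488)≈-1.871870
n=5: y≈-1.871870, sp=-2, e=sp−y≈-0.128130; I≈-5.777081, D=e−e_prev≈0.757715; u=0·(-0.128130)+1/2·(-5.777081)+1/4·0.757715≈-2.699112; next y=-3/10·(-1.871870)+3/4·(-2.699112)≈-1.462773

0 -2 -1.500 0.000
1 -2 -1.156 -1.125
2 -2 -2.321 -0.530
3 -2 -2.118 -1.582
4 -2 -2.941 -1.114
5 -2 -2.699 -1.872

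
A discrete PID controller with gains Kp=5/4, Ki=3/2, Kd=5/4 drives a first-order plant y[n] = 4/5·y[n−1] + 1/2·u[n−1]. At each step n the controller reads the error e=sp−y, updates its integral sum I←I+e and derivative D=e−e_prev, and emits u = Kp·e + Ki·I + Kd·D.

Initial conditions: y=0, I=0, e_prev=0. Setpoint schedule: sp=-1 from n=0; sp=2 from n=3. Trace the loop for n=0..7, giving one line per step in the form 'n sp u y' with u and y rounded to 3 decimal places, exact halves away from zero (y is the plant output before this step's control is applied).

0 -1 -4.000 0.000
1 -1 3.750 -2.000
2 -1 -6.350 0.275
3 2 19.501 -2.955
4 2 -22.220 7.387
5 2 32.977 -5.201
6 2 -42.070 12.328
7 2 58.352 -11.173

(exact arithmetic carried between steps; '≈' marks a value shown rounded to 6 d.p. or computed from one; I and e_prev carry over from the previous line; the table rounds u and y to 3 d.p., halves away from zero)
n=0: y=0, sp=-1, e=sp−y=-1; I=-1, D=e−e_prev=-1; u=5/4·(-1)+3/2·(-1)+5/4·(-1)=-4; next y=4/5·0+1/2·(-4)=-2
n=1: y=-2, sp=-1, e=sp−y=1; I=0, D=e−e_prev=2; u=5/4·1+3/2·0+5/4·2=3.75; next y=4/5·(-2)+1/2·3.75=0.275
n=2: y=0.275, sp=-1, e=sp−y=-1.275; I=-1.275, D=e−e_prev=-2.275; u=5/4·(-1.275)+3/2·(-1.275)+5/4·(-2.275)=-6.35; next y=4/5·0.275+1/2·(-6.35)=-2.955
n=3: y=-2.955, sp=2, e=sp−y=4.955; I=3.68, D=e−e_prev=6.23; u=5/4·4.955+3/2·3.68+5/4·6.23=19.50125; next y=4/5·(-2.955)+1/2·19.50125=7.386625
n=4: y=7.386625, sp=2, e=sp−y=-5.386625; I=-1.706625, D=e−e_prev=-10.341625; u=5/4·(-5.386625)+3/2·(-1.706625)+5/4·(-10.341625)=-22.22025; next y=4/5·7.386625+1/2·(-22.22025)=-5.200825
n=5: y=-5.200825, sp=2, e=sp−y=7.200825; I=5.4942, D=e−e_prev=12.58745; u=5/4·7.200825+3/2·5.4942+5/4·12.58745≈32.976644; next y=4/5·(-5.200825)+1/2·32.976644≈12.327662
n=6: y≈12.327662, sp=2, e=sp−y≈-10.327662; I≈-4.833462, D=e−e_prev≈-17.528487; u=5/4·(-10.327662)+3/2·(-4.833462)+5/4·(-17.528487)≈-42.070379; next y=4/5·12.327662+1/2·(-42.070379)≈-11.173060
n=7: y≈-11.173060, sp=2, e=sp−y≈13.173060; I≈8.339598, D=e−e_prev≈23.500722; u=5/4·13.173060+3/2·8.339598+5/4·23.500722≈58.351624; next y=4/5·(-11.173060)+1/2·58.351624≈20.237364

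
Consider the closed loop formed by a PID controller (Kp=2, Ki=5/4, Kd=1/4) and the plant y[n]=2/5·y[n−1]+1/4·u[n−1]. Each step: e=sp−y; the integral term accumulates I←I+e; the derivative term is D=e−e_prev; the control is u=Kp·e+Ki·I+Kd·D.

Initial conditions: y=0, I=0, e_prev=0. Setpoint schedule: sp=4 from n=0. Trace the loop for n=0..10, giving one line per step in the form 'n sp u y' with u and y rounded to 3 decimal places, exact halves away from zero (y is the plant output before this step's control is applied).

0 4 14.000 0.000
1 4 5.750 3.500
2 4 9.569 2.838
3 4 8.442 3.527
4 4 9.226 3.521
5 4 9.145 3.715
6 4 9.349 3.772
7 4 9.389 3.846
8 4 9.461 3.886
9 4 9.496 3.920
10 4 9.527 3.942

(exact arithmetic carried between steps; '≈' marks a value shown rounded to 6 d.p. or computed from one; I and e_prev carry over from the previous line; the table rounds u and y to 3 d.p., halves away from zero)
n=0: y=0, sp=4, e=sp−y=4; I=4, D=e−e_prev=4; u=2·4+5/4·4+1/4·4=14; next y=2/5·0+1/4·14=3.5
n=1: y=3.5, sp=4, e=sp−y=0.5; I=4.5, D=e−e_prev=-3.5; u=2·0.5+5/4·4.5+1/4·(-3.5)=5.75; next y=2/5·3.5+1/4·5.75=2.8375
n=2: y=2.8375, sp=4, e=sp−y=1.1625; I=5.6625, D=e−e_prev=0.6625; u=2·1.1625+5/4·5.6625+1/4·0.6625=9.56875; next y=2/5·2.8375+1/4·9.56875≈3.527188
n=3: y≈3.527188, sp=4, e=sp−y≈0.472813; I≈6.135313, D=e−e_prev≈-0.689688; u=2·0.472813+5/4·6.135313+1/4·(-0.689688)≈8.442344; next y=2/5·3.527188+1/4·8.442344≈3.521461
n=4: y≈3.521461, sp=4, e=sp−y≈0.478539; I≈6.613852, D=e−e_prev≈0.005727; u=2·0.478539+5/4·6.613852+1/4·0.005727≈9.225824; next y=2/5·3.521461+1/4·9.225824≈3.715040
n=5: y≈3.715040, sp=4, e=sp−y≈0.284960; I≈6.898811, D=e−e_prev≈-0.193579; u=2·0.284960+5/4·6.898811+1/4·(-0.193579)≈9.145038; next y=2/5·3.715040+1/4·9.145038≈3.772276
n=6: y≈3.772276, sp=4, e=sp−y≈0.227724; I≈7.126535, D=e−e_prev≈-0.057235; u=2·0.227724+5/4·7.126535+1/4·(-0.057235)≈9.349309; next y=2/5·3.772276+1/4·9.349309≈3.846238
n=7: y≈3.846238, sp=4, e=sp−y≈0.153762; I≈7.280298, D=e−e_prev≈-0.073962; u=2·0.153762+5/4·7.280298+1/4·(-0.073962)≈9.389407; next y=2/5·3.846238+1/4·9.389407≈3.885847
n=8: y≈3.885847, sp=4, e=sp−y≈0.114153; I≈7.394451, D=e−e_prev≈-0.039609; u=2·0.114153+5/4·7.394451+1/4·(-0.039609)≈9.461468; next y=2/5·3.885847+1/4·9.461468≈3.919706
n=9: y≈3.919706, sp=4, e=sp−y≈0.080294; I≈7.474745, D=e−e_prev≈-0.033859; u=2·0.080294+5/4·7.474745+1/4·(-0.033859)≈9.495556; next y=2/5·3.919706+1/4·9.495556≈3.941771
n=10: y≈3.941771, sp=4, e=sp−y≈0.058229; I≈7.532974, D=e−e_prev≈-0.022065; u=2·0.058229+5/4·7.532974+1/4·(-0.022065)≈9.527159; next y=2/5·3.941771+1/4·9.527159≈3.958498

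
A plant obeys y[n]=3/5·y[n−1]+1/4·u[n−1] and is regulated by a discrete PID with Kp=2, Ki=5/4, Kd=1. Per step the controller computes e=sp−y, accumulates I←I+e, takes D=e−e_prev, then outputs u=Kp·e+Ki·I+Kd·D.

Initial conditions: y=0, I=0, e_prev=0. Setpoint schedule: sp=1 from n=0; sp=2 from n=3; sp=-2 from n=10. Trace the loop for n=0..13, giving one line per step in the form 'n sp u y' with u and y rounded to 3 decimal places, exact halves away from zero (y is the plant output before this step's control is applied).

(exact arithmetic carried between steps; '≈' marks a value shown rounded to 6 d.p. or computed from one; I and e_prev carry over from the previous line; the table rounds u and y to 3 d.p., halves away from zero)
n=0: y=0, sp=1, e=sp−y=1; I=1, D=e−e_prev=1; u=2·1+5/4·1+1·1=4.25; next y=3/5·0+1/4·4.25=1.0625
n=1: y=1.0625, sp=1, e=sp−y=-0.0625; I=0.9375, D=e−e_prev=-1.0625; u=2·(-0.0625)+5/4·0.9375+1·(-1.0625)=-0.015625; next y=3/5·1.0625+1/4·(-0.015625)≈0.633594
n=2: y≈0.633594, sp=1, e=sp−y≈0.366406; I≈1.303906, D=e−e_prev≈0.428906; u=2·0.366406+5/4·1.303906+1·0.428906≈2.791602; next y=3/5·0.633594+1/4·2.791602≈1.078057
n=3: y≈1.078057, sp=2, e=sp−y≈0.921943; I≈2.225850, D=e−e_prev≈0.555537; u=2·0.921943+5/4·2.225850+1·0.555537≈5.181736; next y=3/5·1.078057+1/4·5.181736≈1.942268
n=4: y≈1.942268, sp=2, e=sp−y≈0.057732; I≈2.283582, D=e−e_prev≈-0.864211; u=2·0.057732+5/4·2.283582+1·(-0.864211)≈2.105730; next y=3/5·1.942268+1/4·2.105730≈1.691793
n=5: y≈1.691793, sp=2, e=sp−y≈0.308207; I≈2.591788, D=e−e_prev≈0.250475; u=2·0.308207+5/4·2.591788+1·0.250475≈4.106624; next y=3/5·1.691793+1/4·4.106624≈2.041732
n=6: y≈2.041732, sp=2, e=sp−y≈-0.041732; I≈2.550057, D=e−e_prev≈-0.349939; u=2·(-0.041732)+5/4·2.550057+1·(-0.349939)≈2.754168; next y=3/5·2.041732+1/4·2.754168≈1.913581
n=7: y≈1.913581, sp=2, e=sp−y≈0.086419; I≈2.636475, D=e−e_prev≈0.128151; u=2·0.086419+5/4·2.636475+1·0.128151≈3.596582; next y=3/5·1.913581+1/4·3.596582≈2.047294
n=8: y≈2.047294, sp=2, e=sp−y≈-0.047294; I≈2.589181, D=e−e_prev≈-0.133713; u=2·(-0.047294)+5/4·2.589181+1·(-0.133713)≈3.008174; next y=3/5·2.047294+1/4·3.008174≈1.980420
n=9: y≈1.980420, sp=2, e=sp−y≈0.019580; I≈2.608761, D=e−e_prev≈0.066874; u=2·0.019580+5/4·2.608761+1·0.066874≈3.366985; next y=3/5·1.980420+1/4·3.366985≈2.029998
n=10: y≈2.029998, sp=-2, e=sp−y≈-4.029998; I≈-1.421238, D=e−e_prev≈-4.049578; u=2·(-4.029998)+5/4·(-1.421238)+1·(-4.049578)≈-13.886122; next y=3/5·2.029998+1/4·(-13.886122)≈-2.253531
n=11: y≈-2.253531, sp=-2, e=sp−y≈0.253531; I≈-1.167706, D=e−e_prev≈4.283530; u=2·0.253531+5/4·(-1.167706)+1·4.283530≈3.330960; next y=3/5·(-2.253531)+1/4·3.330960≈-0.519379
n=12: y≈-0.519379, sp=-2, e=sp−y≈-1.480621; I≈-2.648327, D=e−e_prev≈-1.734153; u=2·(-1.480621)+5/4·(-2.648327)+1·(-1.734153)≈-8.005804; next y=3/5·(-0.519379)+1/4·(-8.005804)≈-2.313078
n=13: y≈-2.313078, sp=-2, e=sp−y≈0.313078; I≈-2.335249, D=e−e_prev≈1.793699; u=2·0.313078+5/4·(-2.335249)+1·1.793699≈-0.499205; next y=3/5·(-2.313078)+1/4·(-0.499205)≈-1.512648

0 1 4.250 0.000
1 1 -0.016 1.063
2 1 2.792 0.634
3 2 5.182 1.078
4 2 2.106 1.942
5 2 4.107 1.692
6 2 2.754 2.042
7 2 3.597 1.914
8 2 3.008 2.047
9 2 3.367 1.980
10 -2 -13.886 2.030
11 -2 3.331 -2.254
12 -2 -8.006 -0.519
13 -2 -0.499 -2.313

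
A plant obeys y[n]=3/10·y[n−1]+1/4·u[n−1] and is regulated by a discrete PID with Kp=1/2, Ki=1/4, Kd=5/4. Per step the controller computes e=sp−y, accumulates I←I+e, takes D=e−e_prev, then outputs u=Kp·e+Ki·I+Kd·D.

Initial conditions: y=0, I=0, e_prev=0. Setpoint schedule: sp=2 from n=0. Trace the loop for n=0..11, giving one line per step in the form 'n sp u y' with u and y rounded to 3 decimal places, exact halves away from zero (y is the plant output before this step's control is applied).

0 2 4.000 0.000
1 2 0.000 1.000
2 2 2.900 0.300
3 2 1.420 0.815
4 2 2.791 0.600
5 2 2.316 0.878
6 2 3.015 0.842
7 2 2.932 1.006
8 2 3.328 1.035
9 2 3.390 1.142
10 2 3.643 1.190
11 2 3.750 1.268

(exact arithmetic carried between steps; '≈' marks a value shown rounded to 6 d.p. or computed from one; I and e_prev carry over from the previous line; the table rounds u and y to 3 d.p., halves away from zero)
n=0: y=0, sp=2, e=sp−y=2; I=2, D=e−e_prev=2; u=1/2·2+1/4·2+5/4·2=4; next y=3/10·0+1/4·4=1
n=1: y=1, sp=2, e=sp−y=1; I=3, D=e−e_prev=-1; u=1/2·1+1/4·3+5/4·(-1)=0; next y=3/10·1+1/4·0=0.3
n=2: y=0.3, sp=2, e=sp−y=1.7; I=4.7, D=e−e_prev=0.7; u=1/2·1.7+1/4·4.7+5/4·0.7=2.9; next y=3/10·0.3+1/4·2.9=0.815
n=3: y=0.815, sp=2, e=sp−y=1.185; I=5.885, D=e−e_prev=-0.515; u=1/2·1.185+1/4·5.885+5/4·(-0.515)=1.42; next y=3/10·0.815+1/4·1.42=0.5995
n=4: y=0.5995, sp=2, e=sp−y=1.4005; I=7.2855, D=e−e_prev=0.2155; u=1/2·1.4005+1/4·7.2855+5/4·0.2155=2.791; next y=3/10·0.5995+1/4·2.791=0.8776
n=5: y=0.8776, sp=2, e=sp−y=1.1224; I=8.4079, D=e−e_prev=-0.2781; u=1/2·1.1224+1/4·8.4079+5/4·(-0.2781)=2.31555; next y=3/10·0.8776+1/4·2.31555≈0.842168
n=6: y≈0.842168, sp=2, e=sp−y≈1.157833; I≈9.565733, D=e−e_prev≈0.035433; u=1/2·1.157833+1/4·9.565733+5/4·0.035433≈3.01464; next y=3/10·0.842168+1/4·3.01464≈1.006310
n=7: y≈1.006310, sp=2, e=sp−y≈0.993690; I≈10.559422, D=e−e_prev≈-0.164143; u=1/2·0.993690+1/4·10.559422+5/4·(-0.164143)≈2.931522; next y=3/10·1.006310+1/4·2.931522≈1.034774
n=8: y≈1.034774, sp=2, e=sp−y≈0.965226; I≈11.524649, D=e−e_prev≈-0.028463; u=1/2·0.965226+1/4·11.524649+5/4·(-0.028463)≈3.328196; next y=3/10·1.034774+1/4·3.328196≈1.142481
n=9: y≈1.142481, sp=2, e=sp−y≈0.857519; I≈12.382168, D=e−e_prev≈-0.107708; u=1/2·0.857519+1/4·12.382168+5/4·(-0.107708)≈3.389667; next y=3/10·1.142481+1/4·3.389667≈1.190161
n=10: y≈1.190161, sp=2, e=sp−y≈0.809839; I≈13.192006, D=e−e_prev≈-0.047680; u=1/2·0.809839+1/4·13.192006+5/4·(-0.047680)≈3.643321; next y=3/10·1.190161+1/4·3.643321≈1.267879
n=11: y≈1.267879, sp=2, e=sp−y≈0.732121; I≈13.924128, D=e−e_prev≈-0.077718; u=1/2·0.732121+1/4·13.924128+5/4·(-0.077718)≈3.749946; next y=3/10·1.267879+1/4·3.749946≈1.317850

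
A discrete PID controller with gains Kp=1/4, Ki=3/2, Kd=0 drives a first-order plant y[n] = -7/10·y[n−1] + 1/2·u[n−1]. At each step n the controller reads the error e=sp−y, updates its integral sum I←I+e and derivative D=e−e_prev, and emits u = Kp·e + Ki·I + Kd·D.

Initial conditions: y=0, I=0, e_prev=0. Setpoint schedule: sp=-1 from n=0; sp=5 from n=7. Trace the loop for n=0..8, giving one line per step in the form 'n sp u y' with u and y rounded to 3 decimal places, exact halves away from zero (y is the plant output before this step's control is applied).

(exact arithmetic carried between steps; '≈' marks a value shown rounded to 6 d.p. or computed from one; I and e_prev carry over from the previous line; the table rounds u and y to 3 d.p., halves away from zero)
n=0: y=0, sp=-1, e=sp−y=-1; I=-1, D=e−e_prev=-1; u=1/4·(-1)+3/2·(-1)+0·(-1)=-1.75; next y=-7/10·0+1/2·(-1.75)=-0.875
n=1: y=-0.875, sp=-1, e=sp−y=-0.125; I=-1.125, D=e−e_prev=0.875; u=1/4·(-0.125)+3/2·(-1.125)+0·0.875=-1.71875; next y=-7/10·(-0.875)+1/2·(-1.71875)=-0.246875
n=2: y=-0.246875, sp=-1, e=sp−y=-0.753125; I=-1.878125, D=e−e_prev=-0.628125; u=1/4·(-0.753125)+3/2·(-1.878125)+0·(-0.628125)≈-3.005469; next y=-7/10·(-0.246875)+1/2·(-3.005469)≈-1.329922
n=3: y≈-1.329922, sp=-1, e=sp−y≈0.329922; I≈-1.548203, D=e−e_prev≈1.083047; u=1/4·0.329922+3/2·(-1.548203)+0·1.083047≈-2.239824; next y=-7/10·(-1.329922)+1/2·(-2.239824)≈-0.188967
n=4: y≈-0.188967, sp=-1, e=sp−y≈-0.811033; I≈-2.359236, D=e−e_prev≈-1.140955; u=1/4·(-0.811033)+3/2·(-2.359236)+0·(-1.140955)≈-3.741613; next y=-7/10·(-0.188967)+1/2·(-3.741613)≈-1.738530
n=5: y≈-1.738530, sp=-1, e=sp−y≈0.738530; I≈-1.620707, D=e−e_prev≈1.549563; u=1/4·0.738530+3/2·(-1.620707)+0·1.549563≈-2.246428; next y=-7/10·(-1.738530)+1/2·(-2.246428)≈0.093757
n=6: y≈0.093757, sp=-1, e=sp−y≈-1.093757; I≈-2.714464, D=e−e_prev≈-1.832287; u=1/4·(-1.093757)+3/2·(-2.714464)+0·(-1.832287)≈-4.345135; next y=-7/10·0.093757+1/2·(-4.345135)≈-2.238197
n=7: y≈-2.238197, sp=5, e=sp−y≈7.238197; I≈4.523734, D=e−e_prev≈8.331954; u=1/4·7.238197+3/2·4.523734+0·8.331954≈8.595150; next y=-7/10·(-2.238197)+1/2·8.595150≈5.864313
n=8: y≈5.864313, sp=5, e=sp−y≈-0.864313; I≈3.659421, D=e−e_prev≈-8.102510; u=1/4·(-0.864313)+3/2·3.659421+0·(-8.102510)≈5.273053; next y=-7/10·5.864313+1/2·5.273053≈-1.468493

0 -1 -1.750 0.000
1 -1 -1.719 -0.875
2 -1 -3.005 -0.247
3 -1 -2.240 -1.330
4 -1 -3.742 -0.189
5 -1 -2.246 -1.739
6 -1 -4.345 0.094
7 5 8.595 -2.238
8 5 5.273 5.864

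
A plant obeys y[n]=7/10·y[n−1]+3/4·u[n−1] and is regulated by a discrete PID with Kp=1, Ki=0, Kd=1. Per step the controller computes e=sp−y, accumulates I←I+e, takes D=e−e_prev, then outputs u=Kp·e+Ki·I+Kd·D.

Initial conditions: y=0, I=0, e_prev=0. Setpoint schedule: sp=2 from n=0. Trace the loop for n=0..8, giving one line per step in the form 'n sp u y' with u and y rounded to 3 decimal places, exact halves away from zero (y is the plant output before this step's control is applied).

0 2 4.000 0.000
1 2 -4.000 3.000
2 2 6.800 -0.900
3 2 -7.840 4.470
4 2 11.972 -2.751
5 2 -14.858 7.053
6 2 21.465 -6.206
7 2 -27.715 11.755
8 2 38.871 -12.558

(exact arithmetic carried between steps; '≈' marks a value shown rounded to 6 d.p. or computed from one; I and e_prev carry over from the previous line; the table rounds u and y to 3 d.p., halves away from zero)
n=0: y=0, sp=2, e=sp−y=2; I=2, D=e−e_prev=2; u=1·2+0·2+1·2=4; next y=7/10·0+3/4·4=3
n=1: y=3, sp=2, e=sp−y=-1; I=1, D=e−e_prev=-3; u=1·(-1)+0·1+1·(-3)=-4; next y=7/10·3+3/4·(-4)=-0.9
n=2: y=-0.9, sp=2, e=sp−y=2.9; I=3.9, D=e−e_prev=3.9; u=1·2.9+0·3.9+1·3.9=6.8; next y=7/10·(-0.9)+3/4·6.8=4.47
n=3: y=4.47, sp=2, e=sp−y=-2.47; I=1.43, D=e−e_prev=-5.37; u=1·(-2.47)+0·1.43+1·(-5.37)=-7.84; next y=7/10·4.47+3/4·(-7.84)=-2.751
n=4: y=-2.751, sp=2, e=sp−y=4.751; I=6.181, D=e−e_prev=7.221; u=1·4.751+0·6.181+1·7.221=11.972; next y=7/10·(-2.751)+3/4·11.972=7.0533
n=5: y=7.0533, sp=2, e=sp−y=-5.0533; I=1.1277, D=e−e_prev=-9.8043; u=1·(-5.0533)+0·1.1277+1·(-9.8043)=-14.8576; next y=7/10·7.0533+3/4·(-14.8576)=-6.20589
n=6: y=-6.20589, sp=2, e=sp−y=8.20589; I=9.33359, D=e−e_prev=13.25919; u=1·8.20589+0·9.33359+1·13.25919=21.46508; next y=7/10·(-6.20589)+3/4·21.46508=11.754687
n=7: y=11.754687, sp=2, e=sp−y=-9.754687; I=-0.421097, D=e−e_prev=-17.960577; u=1·(-9.754687)+0·(-0.421097)+1·(-17.960577)=-27.715264; next y=7/10·11.754687+3/4·(-27.715264)≈-12.558167
n=8: y≈-12.558167, sp=2, e=sp−y≈14.558167; I≈14.137070, D=e−e_prev≈24.312854; u=1·14.558167+0·14.137070+1·24.312854≈38.871021; next y=7/10·(-12.558167)+3/4·38.871021≈20.362549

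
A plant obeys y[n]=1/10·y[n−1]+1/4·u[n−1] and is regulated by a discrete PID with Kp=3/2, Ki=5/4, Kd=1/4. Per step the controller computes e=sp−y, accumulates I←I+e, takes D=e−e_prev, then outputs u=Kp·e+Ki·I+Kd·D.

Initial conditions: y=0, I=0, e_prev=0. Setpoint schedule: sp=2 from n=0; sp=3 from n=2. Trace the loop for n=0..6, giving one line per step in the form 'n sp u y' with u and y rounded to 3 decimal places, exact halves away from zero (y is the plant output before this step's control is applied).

(exact arithmetic carried between steps; '≈' marks a value shown rounded to 6 d.p. or computed from one; I and e_prev carry over from the previous line; the table rounds u and y to 3 d.p., halves away from zero)
n=0: y=0, sp=2, e=sp−y=2; I=2, D=e−e_prev=2; u=3/2·2+5/4·2+1/4·2=6; next y=1/10·0+1/4·6=1.5
n=1: y=1.5, sp=2, e=sp−y=0.5; I=2.5, D=e−e_prev=-1.5; u=3/2·0.5+5/4·2.5+1/4·(-1.5)=3.5; next y=1/10·1.5+1/4·3.5=1.025
n=2: y=1.025, sp=3, e=sp−y=1.975; I=4.475, D=e−e_prev=1.475; u=3/2·1.975+5/4·4.475+1/4·1.475=8.925; next y=1/10·1.025+1/4·8.925=2.33375
n=3: y=2.33375, sp=3, e=sp−y=0.66625; I=5.14125, D=e−e_prev=-1.30875; u=3/2·0.66625+5/4·5.14125+1/4·(-1.30875)=7.09875; next y=1/10·2.33375+1/4·7.09875≈2.008063
n=4: y≈2.008063, sp=3, e=sp−y≈0.991938; I≈6.133188, D=e−e_prev≈0.325688; u=3/2·0.991938+5/4·6.133188+1/4·0.325688≈9.235813; next y=1/10·2.008063+1/4·9.235813≈2.509759
n=5: y≈2.509759, sp=3, e=sp−y≈0.490241; I≈6.623428, D=e−e_prev≈-0.501697; u=3/2·0.490241+5/4·6.623428+1/4·(-0.501697)≈8.889222; next y=1/10·2.509759+1/4·8.889222≈2.473281
n=6: y≈2.473281, sp=3, e=sp−y≈0.526719; I≈7.150147, D=e−e_prev≈0.036478; u=3/2·0.526719+5/4·7.150147+1/4·0.036478≈9.736881; next y=1/10·2.473281+1/4·9.736881≈2.681548

0 2 6.000 0.000
1 2 3.500 1.500
2 3 8.925 1.025
3 3 7.099 2.334
4 3 9.236 2.008
5 3 8.889 2.510
6 3 9.737 2.473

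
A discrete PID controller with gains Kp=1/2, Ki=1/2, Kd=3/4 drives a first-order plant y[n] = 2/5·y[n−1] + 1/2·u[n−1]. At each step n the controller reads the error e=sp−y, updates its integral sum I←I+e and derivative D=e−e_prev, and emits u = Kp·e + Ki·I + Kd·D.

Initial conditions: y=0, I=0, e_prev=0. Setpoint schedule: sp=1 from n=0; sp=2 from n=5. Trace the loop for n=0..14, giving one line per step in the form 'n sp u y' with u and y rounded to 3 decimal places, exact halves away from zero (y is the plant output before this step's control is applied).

(exact arithmetic carried between steps; '≈' marks a value shown rounded to 6 d.p. or computed from one; I and e_prev carry over from the previous line; the table rounds u and y to 3 d.p., halves away from zero)
n=0: y=0, sp=1, e=sp−y=1; I=1, D=e−e_prev=1; u=1/2·1+1/2·1+3/4·1=1.75; next y=2/5·0+1/2·1.75=0.875
n=1: y=0.875, sp=1, e=sp−y=0.125; I=1.125, D=e−e_prev=-0.875; u=1/2·0.125+1/2·1.125+3/4·(-0.875)=-0.03125; next y=2/5·0.875+1/2·(-0.03125)=0.334375
n=2: y=0.334375, sp=1, e=sp−y=0.665625; I=1.790625, D=e−e_prev=0.540625; u=1/2·0.665625+1/2·1.790625+3/4·0.540625≈1.633594; next y=2/5·0.334375+1/2·1.633594≈0.950547
n=3: y≈0.950547, sp=1, e=sp−y≈0.049453; I≈1.840078, D=e−e_prev≈-0.616172; u=1/2·0.049453+1/2·1.840078+3/4·(-0.616172)≈0.482637; next y=2/5·0.950547+1/2·0.482637≈0.621537
n=4: y≈0.621537, sp=1, e=sp−y≈0.378463; I≈2.218541, D=e−e_prev≈0.329010; u=1/2·0.378463+1/2·2.218541+3/4·0.329010≈1.545259; next y=2/5·0.621537+1/2·1.545259≈1.021244
n=5: y≈1.021244, sp=2, e=sp−y≈0.978756; I≈3.197297, D=e−e_prev≈0.600293; u=1/2·0.978756+1/2·3.197297+3/4·0.600293≈2.538245; next y=2/5·1.021244+1/2·2.538245≈1.677621
n=6: y≈1.677621, sp=2, e=sp−y≈0.322379; I≈3.519676, D=e−e_prev≈-0.656376; u=1/2·0.322379+1/2·3.519676+3/4·(-0.656376)≈1.428746; next y=2/5·1.677621+1/2·1.428746≈1.385421
n=7: y≈1.385421, sp=2, e=sp−y≈0.614579; I≈4.134255, D=e−e_prev≈0.292199; u=1/2·0.614579+1/2·4.134255+3/4·0.292199≈2.593567; next y=2/5·1.385421+1/2·2.593567≈1.850952
n=8: y≈1.850952, sp=2, e=sp−y≈0.149048; I≈4.283303, D=e−e_prev≈-0.465531; u=1/2·0.149048+1/2·4.283303+3/4·(-0.465531)≈1.867028; next y=2/5·1.850952+1/2·1.867028≈1.673895
n=9: y≈1.673895, sp=2, e=sp−y≈0.326105; I≈4.609409, D=e−e_prev≈0.177057; u=1/2·0.326105+1/2·4.609409+3/4·0.177057≈2.600550; next y=2/5·1.673895+1/2·2.600550≈1.969833
n=10: y≈1.969833, sp=2, e=sp−y≈0.030167; I≈4.639576, D=e−e_prev≈-0.295938; u=1/2·0.030167+1/2·4.639576+3/4·(-0.295938)≈2.112918; next y=2/5·1.969833+1/2·2.112918≈1.844392
n=11: y≈1.844392, sp=2, e=sp−y≈0.155608; I≈4.795184, D=e−e_prev≈0.125441; u=1/2·0.155608+1/2·4.795184+3/4·0.125441≈2.569476; next y=2/5·1.844392+1/2·2.569476≈2.022495
n=12: y≈2.022495, sp=2, e=sp−y≈-0.022495; I≈4.772689, D=e−e_prev≈-0.178103; u=1/2·(-0.022495)+1/2·4.772689+3/4·(-0.178103)≈2.241520; next y=2/5·2.022495+1/2·2.241520≈1.929758
n=13: y≈1.929758, sp=2, e=sp−y≈0.070242; I≈4.842931, D=e−e_prev≈0.092737; u=1/2·0.070242+1/2·4.842931+3/4·0.092737≈2.526139; next y=2/5·1.929758+1/2·2.526139≈2.034973
n=14: y≈2.034973, sp=2, e=sp−y≈-0.034973; I≈4.807958, D=e−e_prev≈-0.105215; u=1/2·(-0.034973)+1/2·4.807958+3/4·(-0.105215)≈2.307581; next y=2/5·2.034973+1/2·2.307581≈1.967780

0 1 1.750 0.000
1 1 -0.031 0.875
2 1 1.634 0.334
3 1 0.483 0.951
4 1 1.545 0.622
5 2 2.538 1.021
6 2 1.429 1.678
7 2 2.594 1.385
8 2 1.867 1.851
9 2 2.601 1.674
10 2 2.113 1.970
11 2 2.569 1.844
12 2 2.242 2.022
13 2 2.526 1.930
14 2 2.308 2.035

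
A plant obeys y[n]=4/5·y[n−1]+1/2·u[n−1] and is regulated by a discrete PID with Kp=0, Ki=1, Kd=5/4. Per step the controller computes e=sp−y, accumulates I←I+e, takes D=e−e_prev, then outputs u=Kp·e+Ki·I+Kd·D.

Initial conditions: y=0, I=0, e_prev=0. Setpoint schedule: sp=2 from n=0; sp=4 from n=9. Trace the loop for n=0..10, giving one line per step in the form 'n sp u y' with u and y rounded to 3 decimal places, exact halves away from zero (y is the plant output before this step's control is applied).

(exact arithmetic carried between steps; '≈' marks a value shown rounded to 6 d.p. or computed from one; I and e_prev carry over from the previous line; the table rounds u and y to 3 d.p., halves away from zero)
n=0: y=0, sp=2, e=sp−y=2; I=2, D=e−e_prev=2; u=0·2+1·2+5/4·2=4.5; next y=4/5·0+1/2·4.5=2.25
n=1: y=2.25, sp=2, e=sp−y=-0.25; I=1.75, D=e−e_prev=-2.25; u=0·(-0.25)+1·1.75+5/4·(-2.25)=-1.0625; next y=4/5·2.25+1/2·(-1.0625)=1.26875
n=2: y=1.26875, sp=2, e=sp−y=0.73125; I=2.48125, D=e−e_prev=0.98125; u=0·0.73125+1·2.48125+5/4·0.98125≈3.707813; next y=4/5·1.26875+1/2·3.707813≈2.868906
n=3: y≈2.868906, sp=2, e=sp−y≈-0.868906; I≈1.612344, D=e−e_prev≈-1.600156; u=0·(-0.868906)+1·1.612344+5/4·(-1.600156)≈-0.387852; next y=4/5·2.868906+1/2·(-0.387852)≈2.101199
n=4: y≈2.101199, sp=2, e=sp−y≈-0.101199; I≈1.511145, D=e−e_prev≈0.767707; u=0·(-0.101199)+1·1.511145+5/4·0.767707≈2.470778; next y=4/5·2.101199+1/2·2.470778≈2.916349
n=5: y≈2.916349, sp=2, e=sp−y≈-0.916349; I≈0.594796, D=e−e_prev≈-0.815149; u=0·(-0.916349)+1·0.594796+5/4·(-0.815149)≈-0.424141; next y=4/5·2.916349+1/2·(-0.424141)≈2.121009
n=6: y≈2.121009, sp=2, e=sp−y≈-0.121009; I≈0.473787, D=e−e_prev≈0.795340; u=0·(-0.121009)+1·0.473787+5/4·0.795340≈1.467963; next y=4/5·2.121009+1/2·1.467963≈2.430788
n=7: y≈2.430788, sp=2, e=sp−y≈-0.430788; I≈0.042999, D=e−e_prev≈-0.309780; u=0·(-0.430788)+1·0.042999+5/4·(-0.309780)≈-0.344225; next y=4/5·2.430788+1/2·(-0.344225)≈1.772518
n=8: y≈1.772518, sp=2, e=sp−y≈0.227482; I≈0.270481, D=e−e_prev≈0.658270; u=0·0.227482+1·0.270481+5/4·0.658270≈1.093319; next y=4/5·1.772518+1/2·1.093319≈1.964674
n=9: y≈1.964674, sp=4, e=sp−y≈2.035326; I≈2.305808, D=e−e_prev≈1.807844; u=0·2.035326+1·2.305808+5/4·1.807844≈4.565613; next y=4/5·1.964674+1/2·4.565613≈3.854545
n=10: y≈3.854545, sp=4, e=sp−y≈0.145455; I≈2.451262, D=e−e_prev≈-1.889872; u=0·0.145455+1·2.451262+5/4·(-1.889872)≈0.088923; next y=4/5·3.854545+1/2·0.088923≈3.128098

0 2 4.500 0.000
1 2 -1.063 2.250
2 2 3.708 1.269
3 2 -0.388 2.869
4 2 2.471 2.101
5 2 -0.424 2.916
6 2 1.468 2.121
7 2 -0.344 2.431
8 2 1.093 1.773
9 4 4.566 1.965
10 4 0.089 3.855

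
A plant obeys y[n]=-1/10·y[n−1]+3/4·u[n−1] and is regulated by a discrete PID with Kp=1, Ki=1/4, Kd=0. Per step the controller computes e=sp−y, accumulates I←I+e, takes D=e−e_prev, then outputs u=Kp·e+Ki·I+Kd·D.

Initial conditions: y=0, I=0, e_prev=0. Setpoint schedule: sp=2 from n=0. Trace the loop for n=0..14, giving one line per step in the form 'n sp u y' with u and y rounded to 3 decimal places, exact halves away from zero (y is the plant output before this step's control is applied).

0 2 2.500 0.000
1 2 0.656 1.875
2 2 2.650 0.305
3 2 1.008 1.957
4 2 2.765 0.561
5 2 1.303 2.018
6 2 2.851 0.776
7 2 1.551 2.061
8 2 2.916 0.957
9 2 1.759 2.091
10 2 2.962 1.110
11 2 1.934 2.111
12 2 2.995 1.240
13 2 2.082 2.123
14 2 3.018 1.349

(exact arithmetic carried between steps; '≈' marks a value shown rounded to 6 d.p. or computed from one; I and e_prev carry over from the previous line; the table rounds u and y to 3 d.p., halves away from zero)
n=0: y=0, sp=2, e=sp−y=2; I=2, D=e−e_prev=2; u=1·2+1/4·2+0·2=2.5; next y=-1/10·0+3/4·2.5=1.875
n=1: y=1.875, sp=2, e=sp−y=0.125; I=2.125, D=e−e_prev=-1.875; u=1·0.125+1/4·2.125+0·(-1.875)=0.65625; next y=-1/10·1.875+3/4·0.65625≈0.304688
n=2: y≈0.304688, sp=2, e=sp−y≈1.695313; I≈3.820313, D=e−e_prev≈1.570313; u=1·1.695313+1/4·3.820313+0·1.570313≈2.650391; next y=-1/10·0.304688+3/4·2.650391≈1.957324
n=3: y≈1.957324, sp=2, e=sp−y≈0.042676; I≈3.862988, D=e−e_prev≈-1.652637; u=1·0.042676+1/4·3.862988+0·(-1.652637)≈1.008423; next y=-1/10·1.957324+3/4·1.008423≈0.560585
n=4: y≈0.560585, sp=2, e=sp−y≈1.439415; I≈5.302404, D=e−e_prev≈1.396740; u=1·1.439415+1/4·5.302404+0·1.396740≈2.765016; next y=-1/10·0.560585+3/4·2.765016≈2.017704
n=5: y≈2.017704, sp=2, e=sp−y≈-0.017704; I≈5.284700, D=e−e_prev≈-1.457119; u=1·(-0.017704)+1/4·5.284700+0·(-1.457119)≈1.303471; next y=-1/10·2.017704+3/4·1.303471≈0.775833
n=6: y≈0.775833, sp=2, e=sp−y≈1.224167; I≈6.508867, D=e−e_prev≈1.241871; u=1·1.224167+1/4·6.508867+0·1.241871≈2.851384; next y=-1/10·0.775833+3/4·2.851384≈2.060954
n=7: y≈2.060954, sp=2, e=sp−y≈-0.060954; I≈6.447912, D=e−e_prev≈-1.285121; u=1·(-0.060954)+1/4·6.447912+0·(-1.285121)≈1.551024; next y=-1/10·2.060954+3/4·1.551024≈0.957172
n=8: y≈0.957172, sp=2, e=sp−y≈1.042828; I≈7.490740, D=e−e_prev≈1.103782; u=1·1.042828+1/4·7.490740+0·1.103782≈2.915513; next y=-1/10·0.957172+3/4·2.915513≈2.090917
n=9: y≈2.090917, sp=2, e=sp−y≈-0.090917; I≈7.399823, D=e−e_prev≈-1.133745; u=1·(-0.090917)+1/4·7.399823+0·(-1.133745)≈1.759038; next y=-1/10·2.090917+3/4·1.759038≈1.110187
n=10: y≈1.110187, sp=2, e=sp−y≈0.889813; I≈8.289636, D=e−e_prev≈0.980730; u=1·0.889813+1/4·8.289636+0·0.980730≈2.962222; next y=-1/10·1.110187+3/4·2.962222≈2.110648
n=11: y≈2.110648, sp=2, e=sp−y≈-0.110648; I≈8.178988, D=e−e_prev≈-1.000461; u=1·(-0.110648)+1/4·8.178988+0·(-1.000461)≈1.934099; next y=-1/10·2.110648+3/4·1.934099≈1.239510
n=12: y≈1.239510, sp=2, e=sp−y≈0.760490; I≈8.939478, D=e−e_prev≈0.871138; u=1·0.760490+1/4·8.939478+0·0.871138≈2.995360; next y=-1/10·1.239510+3/4·2.995360≈2.122569
n=13: y≈2.122569, sp=2, e=sp−y≈-0.122569; I≈8.816909, D=e−e_prev≈-0.883059; u=1·(-0.122569)+1/4·8.816909+0·(-0.883059)≈2.081658; next y=-1/10·2.122569+3/4·2.081658≈1.348987
n=14: y≈1.348987, sp=2, e=sp−y≈0.651013; I≈9.467922, D=e−e_prev≈0.773582; u=1·0.651013+1/4·9.467922+0·0.773582≈3.017994; next y=-1/10·1.348987+3/4·3.017994≈2.128597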